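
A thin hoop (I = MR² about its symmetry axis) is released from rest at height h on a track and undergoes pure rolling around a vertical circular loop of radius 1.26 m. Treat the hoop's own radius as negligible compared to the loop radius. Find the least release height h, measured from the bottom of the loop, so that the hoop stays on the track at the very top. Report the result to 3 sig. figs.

The moment of inertia is MR², giving k ≡ I/(MR²) = 1.
At the top, contact is just lost when gravity alone supplies the centripetal force: Mg = Mv_top²/r, i.e. v_top² = gr.
With ω = v/R, the kinetic energy at speed v is ½(1+k)Mv² = Mv².
Energy conservation from release (height h) to the top (height 2r): Mgh = Mg(2r) + M·gr.
Thus h_min = 2r + (1+k)r/2 = r(2 + 2/2) = 1.26 × 3 ≈ 3.78 m.

h_min ≈ 3.78 m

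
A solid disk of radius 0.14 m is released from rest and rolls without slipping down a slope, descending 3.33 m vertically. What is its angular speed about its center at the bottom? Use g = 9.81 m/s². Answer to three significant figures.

ω ≈ 47.1 rad/s

Here I = (1/2)MR², so the shape factor k = I/(MR²) = 0.5.
Rolling without slipping gives ω = v/R, so the total kinetic energy is ½Mv² + ½Iω² = ½(1+k)Mv² = (3/4)Mv².
Energy conservation Mgh = ½(1+k)Mv² gives v = √(2gh/(1+k)) = √(2 × 9.81 × 3.33 / 1.5) = 6.6 m/s.
Then ω = v/R = 6.6 / 0.14 ≈ 47.1 rad/s.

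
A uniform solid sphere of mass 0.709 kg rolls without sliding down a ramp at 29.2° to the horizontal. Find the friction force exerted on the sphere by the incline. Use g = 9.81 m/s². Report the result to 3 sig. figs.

With I = (2/5)MR², the ratio k = I/(MR²) is 0.4.
Newton's second law down the slope: Mg sinθ − f = Ma. The torque equation fR = Iα (with α = a/R) gives f = kMa.
Combining, a = g sinθ/(1+k) and f = kMa = kMg sinθ/(1+k).
f = 0.4 × 0.709 × 9.81 × sin29.2° / 1.4 ≈ 0.969 N.

f ≈ 0.969 N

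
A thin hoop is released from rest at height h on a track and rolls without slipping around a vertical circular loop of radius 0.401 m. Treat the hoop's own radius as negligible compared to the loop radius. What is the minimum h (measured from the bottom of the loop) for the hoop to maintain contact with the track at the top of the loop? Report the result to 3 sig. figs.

h_min ≈ 1.20 m

The moment of inertia is MR², giving k ≡ I/(MR²) = 1.
At the top of the loop, the minimum-contact condition is Mg = Mv_top²/r, so v_top² = gr.
With ω = v/R, the kinetic energy at speed v is ½(1+k)Mv² = Mv².
Energy conservation from release (height h) to the top (height 2r): Mgh = Mg(2r) + M·gr.
Thus h_min = 2r + (1+k)r/2 = r(2 + 2/2) = 0.401 × 3 ≈ 1.20 m.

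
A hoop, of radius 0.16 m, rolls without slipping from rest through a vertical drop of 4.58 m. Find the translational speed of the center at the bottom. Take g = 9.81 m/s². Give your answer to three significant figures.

v ≈ 6.70 m/s

Here I = MR², so the shape factor k = I/(MR²) = 1.
Since it rolls without slipping, ω = v/R and KE = ½Mv² + ½Iω² = ½(1+k)Mv² = Mv².
Energy conservation: Mgh = Mv², so v = √(2gh/(1+k)) = √(2 × 9.81 × 4.58 / 2) ≈ 6.70 m/s.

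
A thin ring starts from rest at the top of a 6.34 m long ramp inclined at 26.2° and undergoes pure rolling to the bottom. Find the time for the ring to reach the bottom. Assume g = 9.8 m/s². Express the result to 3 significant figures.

The moment of inertia is MR², giving k ≡ I/(MR²) = 1.
Translational: Mg sinθ − f = Ma. Rotational about the CM: fR = Iα = kMRa, so f = kMa.
Hence a = g sinθ/(1+k) = 9.8×sin26.2°/2 = 2.163 m/s².
Starting from rest, L = ½at², so t = √(2L/a) = √(2×6.34/2.163) ≈ 2.42 s.

t ≈ 2.42 s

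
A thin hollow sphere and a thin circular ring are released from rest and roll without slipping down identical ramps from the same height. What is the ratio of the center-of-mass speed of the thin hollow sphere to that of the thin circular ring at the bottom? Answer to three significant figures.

Each satisfies Mgh = ½(1+k)Mv² with k = I/(MR²), so v ∝ 1/√(1+k).
For the thin hollow sphere k = 2/3; for the thin circular ring k = 1.
v₁/v₂ = √((1+k₂)/(1+k₁)) = √(2/1.667) ≈ 1.10.

v_ratio ≈ 1.10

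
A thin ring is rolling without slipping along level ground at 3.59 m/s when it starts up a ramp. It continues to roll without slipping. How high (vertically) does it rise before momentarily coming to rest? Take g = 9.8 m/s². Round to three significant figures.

h ≈ 1.32 m

For this body I = MR², i.e. k = I/(MR²) = 1.
Pure rolling means v = ωR; then KE = ½Mv² + ½I(v/R)² = ½(1+k)Mv² = Mv².
At the top the kinetic energy is zero, so Mv₀² = Mgh.
Thus h = (1+k)v₀²/(2g) = 2 × 3.59² / (2 × 9.8) ≈ 1.32 m.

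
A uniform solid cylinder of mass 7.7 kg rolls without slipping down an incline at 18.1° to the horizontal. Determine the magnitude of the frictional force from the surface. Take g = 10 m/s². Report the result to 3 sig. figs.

With I = (1/2)MR², the ratio k = I/(MR²) is 0.5.
Translational: Mg sinθ − f = Ma. Rotational about the CM: fR = Iα = kMRa, so f = kMa.
Combining, a = g sinθ/(1+k) and f = kMa = kMg sinθ/(1+k).
f = 0.5 × 7.7 × 10 × sin18.1° / 1.5 ≈ 7.97 N.

f ≈ 7.97 N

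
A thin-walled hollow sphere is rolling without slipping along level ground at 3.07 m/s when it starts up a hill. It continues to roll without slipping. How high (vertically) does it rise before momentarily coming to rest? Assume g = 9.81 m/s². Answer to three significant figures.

h ≈ 0.801 m

For this body I = (2/3)MR², i.e. k = I/(MR²) = 2/3.
Pure rolling means v = ωR; then KE = ½Mv² + ½I(v/R)² = ½(1+k)Mv² = (5/6)Mv².
All of this converts to potential energy at the highest point: (5/6)Mv₀² = Mgh.
Thus h = (1+k)v₀²/(2g) = 1.667 × 3.07² / (2 × 9.81) ≈ 0.801 m.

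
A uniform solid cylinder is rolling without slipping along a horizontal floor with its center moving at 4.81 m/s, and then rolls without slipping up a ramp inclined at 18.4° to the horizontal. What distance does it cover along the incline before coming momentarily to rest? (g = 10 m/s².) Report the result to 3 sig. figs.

d ≈ 5.50 m

The moment of inertia is (1/2)MR², giving k ≡ I/(MR²) = 0.5.
The rolling condition ω = v/R makes the rotational term ½I(v/R)² = ½kMv², so KE_total = ½(1+k)Mv² = (3/4)Mv².
Setting this equal to Mgh gives the vertical rise h = (1+k)v₀²/(2g) = 1.5×4.81²/(2×10) = 1.735 m.
Along the incline, d = h/sinθ = 1.735/sin18.4° ≈ 5.50 m.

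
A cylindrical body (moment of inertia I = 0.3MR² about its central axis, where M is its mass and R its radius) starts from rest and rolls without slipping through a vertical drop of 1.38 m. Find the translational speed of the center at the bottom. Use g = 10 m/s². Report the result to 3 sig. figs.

v ≈ 4.61 m/s

Here I = 0.3MR², so the shape factor k = I/(MR²) = 0.3.
Pure rolling means v = ωR; then KE = ½Mv² + ½I(v/R)² = ½(1+k)Mv² = (13/20)Mv².
Setting Mgh = (13/20)Mv² gives v = √(2gh/(1+k)) = √(2·10·1.38/1.3) ≈ 4.61 m/s.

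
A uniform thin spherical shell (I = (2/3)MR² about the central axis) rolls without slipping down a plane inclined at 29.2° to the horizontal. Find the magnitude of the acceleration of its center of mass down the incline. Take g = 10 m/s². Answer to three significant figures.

a ≈ 2.93 m/s²

For this body I = (2/3)MR², i.e. k = I/(MR²) = 2/3.
Newton's second law down the slope: Mg sinθ − f = Ma. The torque equation fR = Iα (with α = a/R) gives f = kMa.
Eliminating f: Mg sinθ = (1+k)Ma, so a = g sinθ/(1+k) = 10 × sin29.2° / 1.667 ≈ 2.93 m/s².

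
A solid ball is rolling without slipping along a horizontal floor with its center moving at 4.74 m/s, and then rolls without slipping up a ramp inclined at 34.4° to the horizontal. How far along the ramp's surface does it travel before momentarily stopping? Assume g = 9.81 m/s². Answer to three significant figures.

d ≈ 2.84 m

For this body I = (2/5)MR², i.e. k = I/(MR²) = 0.4.
Pure rolling means v = ωR; then KE = ½Mv² + ½I(v/R)² = ½(1+k)Mv² = (7/10)Mv².
Setting this equal to Mgh gives the vertical rise h = (1+k)v₀²/(2g) = 1.4×4.74²/(2×9.81) = 1.603 m.
Along the incline, d = h/sinθ = 1.603/sin34.4° ≈ 2.84 m.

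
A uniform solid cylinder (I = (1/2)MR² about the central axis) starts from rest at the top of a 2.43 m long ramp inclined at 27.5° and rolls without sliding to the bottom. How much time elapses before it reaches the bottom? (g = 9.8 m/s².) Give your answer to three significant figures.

t ≈ 1.27 s

Here I = (1/2)MR², so the shape factor k = I/(MR²) = 0.5.
Newton's second law down the slope: Mg sinθ − f = Ma. The torque equation fR = Iα (with α = a/R) gives f = kMa.
Hence a = g sinθ/(1+k) = 9.8×sin27.5°/1.5 = 3.017 m/s².
With constant a from rest, t = √(2L/a) = √(2·2.43/3.017) ≈ 1.27 s.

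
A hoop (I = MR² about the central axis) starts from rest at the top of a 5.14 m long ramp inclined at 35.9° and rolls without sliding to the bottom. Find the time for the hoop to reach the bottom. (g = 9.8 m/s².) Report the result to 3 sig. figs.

t ≈ 1.89 s

The moment of inertia is MR², giving k ≡ I/(MR²) = 1.
Along the incline Mg sinθ − f = Ma, and torque about the center fR = Iα = kMR²(a/R) gives f = kMa.
Hence a = g sinθ/(1+k) = 9.8×sin35.9°/2 = 2.873 m/s².
With constant a from rest, t = √(2L/a) = √(2·5.14/2.873) ≈ 1.89 s.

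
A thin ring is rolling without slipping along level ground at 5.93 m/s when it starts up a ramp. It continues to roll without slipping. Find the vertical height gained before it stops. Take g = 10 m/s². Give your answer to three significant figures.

With I = MR², the ratio k = I/(MR²) is 1.
Since it rolls without slipping, ω = v/R and KE = ½Mv² + ½Iω² = ½(1+k)Mv² = Mv².
At the top the kinetic energy is zero, so Mv₀² = Mgh.
Thus h = (1+k)v₀²/(2g) = 2 × 5.93² / (2 × 10) ≈ 3.52 m.

h ≈ 3.52 m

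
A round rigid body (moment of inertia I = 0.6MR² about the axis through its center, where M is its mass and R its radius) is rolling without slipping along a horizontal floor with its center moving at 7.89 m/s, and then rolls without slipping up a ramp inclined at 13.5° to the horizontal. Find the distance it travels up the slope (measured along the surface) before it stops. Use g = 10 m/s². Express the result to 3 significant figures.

d ≈ 21.3 m

The moment of inertia is 0.6MR², giving k ≡ I/(MR²) = 0.6.
The rolling condition ω = v/R makes the rotational term ½I(v/R)² = ½kMv², so KE_total = ½(1+k)Mv² = (4/5)Mv².
Setting this equal to Mgh gives the vertical rise h = (1+k)v₀²/(2g) = 1.6×7.89²/(2×10) = 4.98 m.
Along the incline, d = h/sinθ = 4.98/sin13.5° ≈ 21.3 m.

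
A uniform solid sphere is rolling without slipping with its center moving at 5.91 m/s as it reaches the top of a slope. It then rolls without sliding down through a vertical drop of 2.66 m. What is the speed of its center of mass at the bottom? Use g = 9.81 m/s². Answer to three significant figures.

v ≈ 8.50 m/s

With I = (2/5)MR², the ratio k = I/(MR²) is 0.4.
The rolling condition ω = v/R makes the rotational term ½I(v/R)² = ½kMv², so KE_total = ½(1+k)Mv² = (7/10)Mv².
Conserving energy between top and bottom: (7/10)Mv² = (7/10)Mv₀² + Mgh, hence v² = v₀² + 2gh/(1+k).
v = √(5.91² + 2×9.81×2.66/1.4) = √72.21 ≈ 8.50 m/s.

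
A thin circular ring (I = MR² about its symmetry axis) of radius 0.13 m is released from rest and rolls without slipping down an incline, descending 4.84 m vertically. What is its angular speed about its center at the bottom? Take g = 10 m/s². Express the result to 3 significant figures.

ω ≈ 53.5 rad/s

The moment of inertia is MR², giving k ≡ I/(MR²) = 1.
Since it rolls without slipping, ω = v/R and KE = ½Mv² + ½Iω² = ½(1+k)Mv² = Mv².
Energy conservation Mgh = ½(1+k)Mv² gives v = √(2gh/(1+k)) = √(2 × 10 × 4.84 / 2) = 6.957 m/s.
The angular speed follows from ω = v/R = 6.957/0.13 ≈ 53.5 rad/s.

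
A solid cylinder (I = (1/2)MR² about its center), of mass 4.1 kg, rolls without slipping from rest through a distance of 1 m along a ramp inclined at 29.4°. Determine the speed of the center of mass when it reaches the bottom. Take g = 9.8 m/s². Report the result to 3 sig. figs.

With I = (1/2)MR², the ratio k = I/(MR²) is 0.5.
Pure rolling means v = ωR; then KE = ½Mv² + ½I(v/R)² = ½(1+k)Mv² = (3/4)Mv².
The vertical drop is h = L sinθ = 1 × sin29.4° = 0.4909 m.
Setting Mgh = (3/4)Mv² gives v = √(2gh/(1+k)) = √(2·9.8·0.4909/1.5) ≈ 2.53 m/s.

v ≈ 2.53 m/s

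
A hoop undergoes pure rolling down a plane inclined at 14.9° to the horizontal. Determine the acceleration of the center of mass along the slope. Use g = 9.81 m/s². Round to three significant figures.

a ≈ 1.26 m/s²

For this body I = MR², i.e. k = I/(MR²) = 1.
Along the incline Mg sinθ − f = Ma, and torque about the center fR = Iα = kMR²(a/R) gives f = kMa.
Eliminating f: Mg sinθ = (1+k)Ma, so a = g sinθ/(1+k) = 9.81 × sin14.9° / 2 ≈ 1.26 m/s².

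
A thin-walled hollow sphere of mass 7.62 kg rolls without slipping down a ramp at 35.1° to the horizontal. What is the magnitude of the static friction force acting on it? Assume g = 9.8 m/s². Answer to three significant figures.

f ≈ 17.2 N

With I = (2/3)MR², the ratio k = I/(MR²) is 2/3.
Along the incline Mg sinθ − f = Ma, and torque about the center fR = Iα = kMR²(a/R) gives f = kMa.
Combining, a = g sinθ/(1+k) and f = kMa = kMg sinθ/(1+k).
f = (2/3) × 7.62 × 9.8 × sin35.1° / 1.667 ≈ 17.2 N.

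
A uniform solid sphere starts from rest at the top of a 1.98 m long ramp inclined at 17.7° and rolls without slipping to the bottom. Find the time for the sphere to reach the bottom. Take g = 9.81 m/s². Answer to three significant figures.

The moment of inertia is (2/5)MR², giving k ≡ I/(MR²) = 0.4.
Newton's second law down the slope: Mg sinθ − f = Ma. The torque equation fR = Iα (with α = a/R) gives f = kMa.
Hence a = g sinθ/(1+k) = 9.81×sin17.7°/1.4 = 2.13 m/s².
With constant a from rest, t = √(2L/a) = √(2·1.98/2.13) ≈ 1.36 s.

t ≈ 1.36 s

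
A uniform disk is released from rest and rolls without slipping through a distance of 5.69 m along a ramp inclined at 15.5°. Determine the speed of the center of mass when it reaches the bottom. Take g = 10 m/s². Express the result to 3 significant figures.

v ≈ 4.50 m/s

Here I = (1/2)MR², so the shape factor k = I/(MR²) = 0.5.
Pure rolling means v = ωR; then KE = ½Mv² + ½I(v/R)² = ½(1+k)Mv² = (3/4)Mv².
The vertical drop is h = L sinθ = 5.69 × sin15.5° = 1.521 m.
Energy conservation: Mgh = (3/4)Mv², so v = √(2gh/(1+k)) = √(2 × 10 × 1.521 / 1.5) ≈ 4.50 m/s.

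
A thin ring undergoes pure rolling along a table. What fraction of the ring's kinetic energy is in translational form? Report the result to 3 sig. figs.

fraction ≈ 0.500

Here I = MR², so the shape factor k = I/(MR²) = 1.
With ω = v/R, KE_trans = ½Mv² and KE_rot = ½Iω² = ½kMv², so KE_total = ½(1+k)Mv².
The translational fraction is therefore 1/(1+k) = 1/2 ≈ 0.500.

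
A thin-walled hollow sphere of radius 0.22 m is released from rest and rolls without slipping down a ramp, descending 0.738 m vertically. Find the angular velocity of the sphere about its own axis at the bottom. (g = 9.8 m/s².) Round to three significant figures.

ω ≈ 13.4 rad/s

Here I = (2/3)MR², so the shape factor k = I/(MR²) = 2/3.
The rolling condition ω = v/R makes the rotational term ½I(v/R)² = ½kMv², so KE_total = ½(1+k)Mv² = (5/6)Mv².
Energy conservation Mgh = ½(1+k)Mv² gives v = √(2gh/(1+k)) = √(2 × 9.8 × 0.738 / 1.667) = 2.946 m/s.
Then ω = v/R = 2.946 / 0.22 ≈ 13.4 rad/s.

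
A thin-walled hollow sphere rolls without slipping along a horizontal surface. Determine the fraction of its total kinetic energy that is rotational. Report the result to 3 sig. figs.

Here I = (2/3)MR², so the shape factor k = I/(MR²) = 2/3.
With ω = v/R, KE_trans = ½Mv² and KE_rot = ½Iω² = ½kMv², so KE_total = ½(1+k)Mv².
The rotational fraction is therefore k/(1+k) = (2/3)/1.667 ≈ 0.400.

fraction ≈ 0.400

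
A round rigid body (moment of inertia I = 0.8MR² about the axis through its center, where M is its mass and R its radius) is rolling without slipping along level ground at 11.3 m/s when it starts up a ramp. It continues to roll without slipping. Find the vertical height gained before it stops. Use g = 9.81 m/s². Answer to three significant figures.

The moment of inertia is 0.8MR², giving k ≡ I/(MR²) = 0.8.
Since it rolls without slipping, ω = v/R and KE = ½Mv² + ½Iω² = ½(1+k)Mv² = (9/10)Mv².
At the top the kinetic energy is zero, so (9/10)Mv₀² = Mgh.
Thus h = (1+k)v₀²/(2g) = 1.8 × 11.3² / (2 × 9.81) ≈ 11.7 m.

h ≈ 11.7 m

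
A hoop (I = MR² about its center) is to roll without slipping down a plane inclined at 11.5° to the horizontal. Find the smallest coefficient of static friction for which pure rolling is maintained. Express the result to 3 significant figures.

The moment of inertia is MR², giving k ≡ I/(MR²) = 1.
Newton's second law down the slope: Mg sinθ − f = Ma. The torque equation fR = Iα (with α = a/R) gives f = kMa.
These give a = g sinθ/(1+k) and the required friction f = kMg sinθ/(1+k).
The normal force is N = Mg cosθ, so μ_min = f/N = k tanθ/(1+k).
μ_min = 1 × tan11.5° / 2 ≈ 0.102.

μ_min ≈ 0.102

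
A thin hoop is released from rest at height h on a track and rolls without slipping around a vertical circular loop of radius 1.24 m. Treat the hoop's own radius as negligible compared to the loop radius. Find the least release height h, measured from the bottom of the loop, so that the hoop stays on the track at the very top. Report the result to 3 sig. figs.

h_min ≈ 3.72 m

For this body I = MR², i.e. k = I/(MR²) = 1.
At the top, contact is just lost when gravity alone supplies the centripetal force: Mg = Mv_top²/r, i.e. v_top² = gr.
With ω = v/R, the kinetic energy at speed v is ½(1+k)Mv² = Mv².
Energy conservation from release (height h) to the top (height 2r): Mgh = Mg(2r) + M·gr.
Thus h_min = 2r + (1+k)r/2 = r(2 + 2/2) = 1.24 × 3 ≈ 3.72 m.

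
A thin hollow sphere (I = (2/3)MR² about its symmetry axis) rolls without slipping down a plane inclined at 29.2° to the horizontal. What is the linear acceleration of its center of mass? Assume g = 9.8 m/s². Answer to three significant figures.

a ≈ 2.87 m/s²

The moment of inertia is (2/3)MR², giving k ≡ I/(MR²) = 2/3.
Along the incline Mg sinθ − f = Ma, and torque about the center fR = Iα = kMR²(a/R) gives f = kMa.
Eliminating f: Mg sinθ = (1+k)Ma, so a = g sinθ/(1+k) = 9.8 × sin29.2° / 1.667 ≈ 2.87 m/s².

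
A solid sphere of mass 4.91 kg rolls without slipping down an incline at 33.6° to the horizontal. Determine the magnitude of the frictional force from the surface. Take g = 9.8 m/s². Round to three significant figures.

For this body I = (2/5)MR², i.e. k = I/(MR²) = 0.4.
Along the incline Mg sinθ − f = Ma, and torque about the center fR = Iα = kMR²(a/R) gives f = kMa.
Combining, a = g sinθ/(1+k) and f = kMa = kMg sinθ/(1+k).
f = 0.4 × 4.91 × 9.8 × sin33.6° / 1.4 ≈ 7.61 N.

f ≈ 7.61 N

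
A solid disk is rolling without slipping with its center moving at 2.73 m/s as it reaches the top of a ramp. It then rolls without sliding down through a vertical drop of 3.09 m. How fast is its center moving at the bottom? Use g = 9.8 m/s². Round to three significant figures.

v ≈ 6.92 m/s

The moment of inertia is (1/2)MR², giving k ≡ I/(MR²) = 0.5.
Since it rolls without slipping, ω = v/R and KE = ½Mv² + ½Iω² = ½(1+k)Mv² = (3/4)Mv².
Conserving energy between top and bottom: (3/4)Mv² = (3/4)Mv₀² + Mgh, hence v² = v₀² + 2gh/(1+k).
v = √(2.73² + 2×9.8×3.09/1.5) = √47.83 ≈ 6.92 m/s.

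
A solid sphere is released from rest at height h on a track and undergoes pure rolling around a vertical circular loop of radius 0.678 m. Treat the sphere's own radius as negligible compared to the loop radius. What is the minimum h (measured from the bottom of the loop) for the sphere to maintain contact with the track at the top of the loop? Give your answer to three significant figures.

h_min ≈ 1.83 m

For this body I = (2/5)MR², i.e. k = I/(MR²) = 0.4.
At the top of the loop, the minimum-contact condition is Mg = Mv_top²/r, so v_top² = gr.
With ω = v/R, the kinetic energy at speed v is ½(1+k)Mv² = (7/10)Mv².
Energy conservation from release (height h) to the top (height 2r): Mgh = Mg(2r) + (7/10)M·gr.
Thus h_min = 2r + (1+k)r/2 = r(2 + 1.4/2) = 0.678 × 2.7 ≈ 1.83 m.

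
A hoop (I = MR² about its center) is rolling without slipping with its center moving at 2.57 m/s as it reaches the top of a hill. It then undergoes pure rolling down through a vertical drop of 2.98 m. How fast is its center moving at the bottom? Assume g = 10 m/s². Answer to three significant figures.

v ≈ 6.03 m/s

The moment of inertia is MR², giving k ≡ I/(MR²) = 1.
Since it rolls without slipping, ω = v/R and KE = ½Mv² + ½Iω² = ½(1+k)Mv² = Mv².
Conserving energy between top and bottom: Mv² = Mv₀² + Mgh, hence v² = v₀² + 2gh/(1+k).
v = √(2.57² + 2×10×2.98/2) = √36.4 ≈ 6.03 m/s.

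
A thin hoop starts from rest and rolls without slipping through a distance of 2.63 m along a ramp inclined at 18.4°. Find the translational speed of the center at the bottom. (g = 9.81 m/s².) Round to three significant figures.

For this body I = MR², i.e. k = I/(MR²) = 1.
Rolling without slipping gives ω = v/R, so the total kinetic energy is ½Mv² + ½Iω² = ½(1+k)Mv² = Mv².
The vertical drop is h = L sinθ = 2.63 × sin18.4° = 0.8302 m.
Energy conservation: Mgh = Mv², so v = √(2gh/(1+k)) = √(2 × 9.81 × 0.8302 / 2) ≈ 2.85 m/s.

v ≈ 2.85 m/s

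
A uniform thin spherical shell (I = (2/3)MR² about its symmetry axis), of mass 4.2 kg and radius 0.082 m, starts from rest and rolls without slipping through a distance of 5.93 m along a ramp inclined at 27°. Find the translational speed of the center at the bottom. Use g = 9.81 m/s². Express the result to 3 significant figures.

With I = (2/3)MR², the ratio k = I/(MR²) is 2/3.
Pure rolling means v = ωR; then KE = ½Mv² + ½I(v/R)² = ½(1+k)Mv² = (5/6)Mv².
The vertical drop is h = L sinθ = 5.93 × sin27° = 2.692 m.
Energy conservation: Mgh = (5/6)Mv², so v = √(2gh/(1+k)) = √(2 × 9.81 × 2.692 / 1.667) ≈ 5.63 m/s.

v ≈ 5.63 m/s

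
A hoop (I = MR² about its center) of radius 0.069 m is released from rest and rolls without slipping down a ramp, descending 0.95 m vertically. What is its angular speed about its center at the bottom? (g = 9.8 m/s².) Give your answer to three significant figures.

ω ≈ 44.2 rad/s

The moment of inertia is MR², giving k ≡ I/(MR²) = 1.
Pure rolling means v = ωR; then KE = ½Mv² + ½I(v/R)² = ½(1+k)Mv² = Mv².
Energy conservation Mgh = ½(1+k)Mv² gives v = √(2gh/(1+k)) = √(2 × 9.8 × 0.95 / 2) = 3.051 m/s.
The angular speed follows from ω = v/R = 3.051/0.069 ≈ 44.2 rad/s.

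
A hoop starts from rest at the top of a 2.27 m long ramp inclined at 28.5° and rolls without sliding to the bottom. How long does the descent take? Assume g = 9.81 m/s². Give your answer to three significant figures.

With I = MR², the ratio k = I/(MR²) is 1.
Newton's second law down the slope: Mg sinθ − f = Ma. The torque equation fR = Iα (with α = a/R) gives f = kMa.
Hence a = g sinθ/(1+k) = 9.81×sin28.5°/2 = 2.34 m/s².
Starting from rest, L = ½at², so t = √(2L/a) = √(2×2.27/2.34) ≈ 1.39 s.

t ≈ 1.39 s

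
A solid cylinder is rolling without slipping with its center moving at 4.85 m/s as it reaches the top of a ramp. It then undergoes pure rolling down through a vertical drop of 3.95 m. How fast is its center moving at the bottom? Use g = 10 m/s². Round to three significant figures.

v ≈ 8.73 m/s

The moment of inertia is (1/2)MR², giving k ≡ I/(MR²) = 0.5.
Rolling without slipping gives ω = v/R, so the total kinetic energy is ½Mv² + ½Iω² = ½(1+k)Mv² = (3/4)Mv².
Energy conservation: (3/4)Mv₀² + Mgh = (3/4)Mv², so v² = v₀² + 2gh/(1+k).
v = √(4.85² + 2×10×3.95/1.5) = √76.19 ≈ 8.73 m/s.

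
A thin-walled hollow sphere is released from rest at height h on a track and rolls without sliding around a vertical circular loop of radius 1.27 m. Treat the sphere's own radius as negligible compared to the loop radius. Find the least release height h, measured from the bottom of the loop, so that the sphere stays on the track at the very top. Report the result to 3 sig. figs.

h_min ≈ 3.60 m

The moment of inertia is (2/3)MR², giving k ≡ I/(MR²) = 2/3.
At the top of the loop, the minimum-contact condition is Mg = Mv_top²/r, so v_top² = gr.
With ω = v/R, the kinetic energy at speed v is ½(1+k)Mv² = (5/6)Mv².
Energy conservation from release (height h) to the top (height 2r): Mgh = Mg(2r) + (5/6)M·gr.
Thus h_min = 2r + (1+k)r/2 = r(2 + 1.667/2) = 1.27 × 2.833 ≈ 3.60 m.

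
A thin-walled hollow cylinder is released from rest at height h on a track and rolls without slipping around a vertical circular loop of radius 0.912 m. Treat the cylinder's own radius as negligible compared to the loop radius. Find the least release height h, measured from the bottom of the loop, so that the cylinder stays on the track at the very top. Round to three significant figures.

h_min ≈ 2.74 m

For this body I = MR², i.e. k = I/(MR²) = 1.
At the top of the loop, the minimum-contact condition is Mg = Mv_top²/r, so v_top² = gr.
With ω = v/R, the kinetic energy at speed v is ½(1+k)Mv² = Mv².
Energy conservation from release (height h) to the top (height 2r): Mgh = Mg(2r) + M·gr.
Thus h_min = 2r + (1+k)r/2 = r(2 + 2/2) = 0.912 × 3 ≈ 2.74 m.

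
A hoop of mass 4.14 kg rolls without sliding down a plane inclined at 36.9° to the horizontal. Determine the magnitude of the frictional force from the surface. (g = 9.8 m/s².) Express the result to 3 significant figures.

The moment of inertia is MR², giving k ≡ I/(MR²) = 1.
Translational: Mg sinθ − f = Ma. Rotational about the CM: fR = Iα = kMRa, so f = kMa.
Combining, a = g sinθ/(1+k) and f = kMa = kMg sinθ/(1+k).
f = 1 × 4.14 × 9.8 × sin36.9° / 2 ≈ 12.2 N.

f ≈ 12.2 N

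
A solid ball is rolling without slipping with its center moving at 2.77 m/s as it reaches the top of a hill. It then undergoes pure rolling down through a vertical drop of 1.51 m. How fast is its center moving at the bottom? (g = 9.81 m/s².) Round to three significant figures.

The moment of inertia is (2/5)MR², giving k ≡ I/(MR²) = 0.4.
The rolling condition ω = v/R makes the rotational term ½I(v/R)² = ½kMv², so KE_total = ½(1+k)Mv² = (7/10)Mv².
Conserving energy between top and bottom: (7/10)Mv² = (7/10)Mv₀² + Mgh, hence v² = v₀² + 2gh/(1+k).
v = √(2.77² + 2×9.81×1.51/1.4) = √28.83 ≈ 5.37 m/s.

v ≈ 5.37 m/s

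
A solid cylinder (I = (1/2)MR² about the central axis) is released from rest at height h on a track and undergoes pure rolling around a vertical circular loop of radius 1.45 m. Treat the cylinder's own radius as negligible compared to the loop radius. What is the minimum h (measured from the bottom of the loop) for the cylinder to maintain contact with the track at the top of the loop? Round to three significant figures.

h_min ≈ 3.99 m

With I = (1/2)MR², the ratio k = I/(MR²) is 0.5.
At the top of the loop, the minimum-contact condition is Mg = Mv_top²/r, so v_top² = gr.
With ω = v/R, the kinetic energy at speed v is ½(1+k)Mv² = (3/4)Mv².
Energy conservation from release (height h) to the top (height 2r): Mgh = Mg(2r) + (3/4)M·gr.
Thus h_min = 2r + (1+k)r/2 = r(2 + 1.5/2) = 1.45 × 2.75 ≈ 3.99 m.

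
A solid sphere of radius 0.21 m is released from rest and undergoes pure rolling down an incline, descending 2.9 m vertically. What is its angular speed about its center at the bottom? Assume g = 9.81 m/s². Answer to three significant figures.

ω ≈ 30.4 rad/s

The moment of inertia is (2/5)MR², giving k ≡ I/(MR²) = 0.4.
Rolling without slipping gives ω = v/R, so the total kinetic energy is ½Mv² + ½Iω² = ½(1+k)Mv² = (7/10)Mv².
Energy conservation Mgh = ½(1+k)Mv² gives v = √(2gh/(1+k)) = √(2 × 9.81 × 2.9 / 1.4) = 6.375 m/s.
The angular speed follows from ω = v/R = 6.375/0.21 ≈ 30.4 rad/s.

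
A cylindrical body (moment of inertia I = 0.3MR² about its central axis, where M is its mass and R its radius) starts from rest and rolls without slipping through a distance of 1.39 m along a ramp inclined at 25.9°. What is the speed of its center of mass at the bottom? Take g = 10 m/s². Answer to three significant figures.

With I = 0.3MR², the ratio k = I/(MR²) is 0.3.
Pure rolling means v = ωR; then KE = ½Mv² + ½I(v/R)² = ½(1+k)Mv² = (13/20)Mv².
The vertical drop is h = L sinθ = 1.39 × sin25.9° = 0.6072 m.
Setting Mgh = (13/20)Mv² gives v = √(2gh/(1+k)) = √(2·10·0.6072/1.3) ≈ 3.06 m/s.

v ≈ 3.06 m/s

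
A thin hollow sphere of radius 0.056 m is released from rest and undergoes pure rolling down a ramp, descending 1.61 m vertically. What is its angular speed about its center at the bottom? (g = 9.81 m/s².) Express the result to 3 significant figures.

For this body I = (2/3)MR², i.e. k = I/(MR²) = 2/3.
The rolling condition ω = v/R makes the rotational term ½I(v/R)² = ½kMv², so KE_total = ½(1+k)Mv² = (5/6)Mv².
Energy conservation Mgh = ½(1+k)Mv² gives v = √(2gh/(1+k)) = √(2 × 9.81 × 1.61 / 1.667) = 4.353 m/s.
Then ω = v/R = 4.353 / 0.056 ≈ 77.7 rad/s.

ω ≈ 77.7 rad/s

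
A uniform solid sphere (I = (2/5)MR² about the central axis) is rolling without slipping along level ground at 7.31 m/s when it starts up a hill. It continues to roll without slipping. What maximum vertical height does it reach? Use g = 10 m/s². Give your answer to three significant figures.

With I = (2/5)MR², the ratio k = I/(MR²) is 0.4.
Pure rolling means v = ωR; then KE = ½Mv² + ½I(v/R)² = ½(1+k)Mv² = (7/10)Mv².
At the top the kinetic energy is zero, so (7/10)Mv₀² = Mgh.
Thus h = (1+k)v₀²/(2g) = 1.4 × 7.31² / (2 × 10) ≈ 3.74 m.

h ≈ 3.74 m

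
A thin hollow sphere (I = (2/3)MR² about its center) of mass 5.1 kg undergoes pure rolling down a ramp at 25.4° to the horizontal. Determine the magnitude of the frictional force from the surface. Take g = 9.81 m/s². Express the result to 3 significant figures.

f ≈ 8.58 N

With I = (2/3)MR², the ratio k = I/(MR²) is 2/3.
Along the incline Mg sinθ − f = Ma, and torque about the center fR = Iα = kMR²(a/R) gives f = kMa.
Combining, a = g sinθ/(1+k) and f = kMa = kMg sinθ/(1+k).
f = (2/3) × 5.1 × 9.81 × sin25.4° / 1.667 ≈ 8.58 N.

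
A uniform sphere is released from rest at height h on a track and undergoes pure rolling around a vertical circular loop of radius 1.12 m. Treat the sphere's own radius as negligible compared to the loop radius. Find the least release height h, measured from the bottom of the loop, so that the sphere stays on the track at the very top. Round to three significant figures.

For this body I = (2/5)MR², i.e. k = I/(MR²) = 0.4.
At the top, contact is just lost when gravity alone supplies the centripetal force: Mg = Mv_top²/r, i.e. v_top² = gr.
With ω = v/R, the kinetic energy at speed v is ½(1+k)Mv² = (7/10)Mv².
Energy conservation from release (height h) to the top (height 2r): Mgh = Mg(2r) + (7/10)M·gr.
Thus h_min = 2r + (1+k)r/2 = r(2 + 1.4/2) = 1.12 × 2.7 ≈ 3.02 m.

h_min ≈ 3.02 m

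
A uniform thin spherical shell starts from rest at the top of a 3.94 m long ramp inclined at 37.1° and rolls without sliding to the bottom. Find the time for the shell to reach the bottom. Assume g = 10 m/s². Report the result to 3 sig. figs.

t ≈ 1.48 s

The moment of inertia is (2/3)MR², giving k ≡ I/(MR²) = 2/3.
Along the incline Mg sinθ − f = Ma, and torque about the center fR = Iα = kMR²(a/R) gives f = kMa.
Hence a = g sinθ/(1+k) = 10×sin37.1°/1.667 = 3.619 m/s².
Starting from rest, L = ½at², so t = √(2L/a) = √(2×3.94/3.619) ≈ 1.48 s.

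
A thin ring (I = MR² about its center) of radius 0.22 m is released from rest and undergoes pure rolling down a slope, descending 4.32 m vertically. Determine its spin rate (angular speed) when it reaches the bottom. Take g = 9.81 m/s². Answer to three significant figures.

With I = MR², the ratio k = I/(MR²) is 1.
Rolling without slipping gives ω = v/R, so the total kinetic energy is ½Mv² + ½Iω² = ½(1+k)Mv² = Mv².
Energy conservation Mgh = ½(1+k)Mv² gives v = √(2gh/(1+k)) = √(2 × 9.81 × 4.32 / 2) = 6.51 m/s.
The angular speed follows from ω = v/R = 6.51/0.22 ≈ 29.6 rad/s.

ω ≈ 29.6 rad/s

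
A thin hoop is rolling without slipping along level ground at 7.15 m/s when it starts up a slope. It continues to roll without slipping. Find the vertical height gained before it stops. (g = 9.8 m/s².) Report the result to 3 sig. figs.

h ≈ 5.22 m

With I = MR², the ratio k = I/(MR²) is 1.
Rolling without slipping gives ω = v/R, so the total kinetic energy is ½Mv² + ½Iω² = ½(1+k)Mv² = Mv².
At the top the kinetic energy is zero, so Mv₀² = Mgh.
Thus h = (1+k)v₀²/(2g) = 2 × 7.15² / (2 × 9.8) ≈ 5.22 m.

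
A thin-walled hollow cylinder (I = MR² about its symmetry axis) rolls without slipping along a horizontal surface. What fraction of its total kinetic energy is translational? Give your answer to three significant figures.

fraction ≈ 0.500

For this body I = MR², i.e. k = I/(MR²) = 1.
With ω = v/R, KE_trans = ½Mv² and KE_rot = ½Iω² = ½kMv², so KE_total = ½(1+k)Mv².
The translational fraction is therefore 1/(1+k) = 1/2 ≈ 0.500.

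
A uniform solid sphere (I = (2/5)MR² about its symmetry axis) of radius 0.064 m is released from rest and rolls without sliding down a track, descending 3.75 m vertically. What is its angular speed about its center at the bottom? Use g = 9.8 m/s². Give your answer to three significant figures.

ω ≈ 113 rad/s

With I = (2/5)MR², the ratio k = I/(MR²) is 0.4.
The rolling condition ω = v/R makes the rotational term ½I(v/R)² = ½kMv², so KE_total = ½(1+k)Mv² = (7/10)Mv².
Energy conservation Mgh = ½(1+k)Mv² gives v = √(2gh/(1+k)) = √(2 × 9.8 × 3.75 / 1.4) = 7.246 m/s.
The angular speed follows from ω = v/R = 7.246/0.064 ≈ 113 rad/s.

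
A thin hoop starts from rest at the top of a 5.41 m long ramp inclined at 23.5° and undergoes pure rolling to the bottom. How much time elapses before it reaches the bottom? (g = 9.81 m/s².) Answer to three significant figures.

t ≈ 2.35 s

The moment of inertia is MR², giving k ≡ I/(MR²) = 1.
Along the incline Mg sinθ − f = Ma, and torque about the center fR = Iα = kMR²(a/R) gives f = kMa.
Hence a = g sinθ/(1+k) = 9.81×sin23.5°/2 = 1.956 m/s².
With constant a from rest, t = √(2L/a) = √(2·5.41/1.956) ≈ 2.35 s.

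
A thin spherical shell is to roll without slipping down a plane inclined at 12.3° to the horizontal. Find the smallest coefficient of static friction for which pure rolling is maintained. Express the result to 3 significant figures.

Here I = (2/3)MR², so the shape factor k = I/(MR²) = 2/3.
Along the incline Mg sinθ − f = Ma, and torque about the center fR = Iα = kMR²(a/R) gives f = kMa.
These give a = g sinθ/(1+k) and the required friction f = kMg sinθ/(1+k).
The normal force is N = Mg cosθ, so μ_min = f/N = k tanθ/(1+k).
μ_min = (2/3) × tan12.3° / 1.667 ≈ 0.0872.

μ_min ≈ 0.0872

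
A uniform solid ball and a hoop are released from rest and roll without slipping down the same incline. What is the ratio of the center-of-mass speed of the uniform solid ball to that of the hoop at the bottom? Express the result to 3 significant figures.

v_ratio ≈ 1.20

Each satisfies Mgh = ½(1+k)Mv² with k = I/(MR²), so v ∝ 1/√(1+k).
For the uniform solid ball k = 0.4; for the hoop k = 1.
v₁/v₂ = √((1+k₂)/(1+k₁)) = √(2/1.4) ≈ 1.20.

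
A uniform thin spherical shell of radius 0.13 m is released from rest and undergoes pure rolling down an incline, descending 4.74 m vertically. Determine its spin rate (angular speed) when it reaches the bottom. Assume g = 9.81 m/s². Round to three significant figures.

ω ≈ 57.5 rad/s

The moment of inertia is (2/3)MR², giving k ≡ I/(MR²) = 2/3.
The rolling condition ω = v/R makes the rotational term ½I(v/R)² = ½kMv², so KE_total = ½(1+k)Mv² = (5/6)Mv².
Energy conservation Mgh = ½(1+k)Mv² gives v = √(2gh/(1+k)) = √(2 × 9.81 × 4.74 / 1.667) = 7.47 m/s.
The angular speed follows from ω = v/R = 7.47/0.13 ≈ 57.5 rad/s.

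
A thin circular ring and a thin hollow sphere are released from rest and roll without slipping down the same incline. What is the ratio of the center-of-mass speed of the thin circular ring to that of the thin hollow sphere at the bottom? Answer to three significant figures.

v_ratio ≈ 0.913

Each satisfies Mgh = ½(1+k)Mv² with k = I/(MR²), so v ∝ 1/√(1+k).
For the thin circular ring k = 1; for the thin hollow sphere k = 2/3.
v₁/v₂ = √((1+k₂)/(1+k₁)) = √(1.667/2) ≈ 0.913.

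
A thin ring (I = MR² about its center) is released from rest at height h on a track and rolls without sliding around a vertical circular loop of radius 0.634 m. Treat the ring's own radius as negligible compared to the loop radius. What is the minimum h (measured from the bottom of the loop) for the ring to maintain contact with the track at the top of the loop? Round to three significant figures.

Here I = MR², so the shape factor k = I/(MR²) = 1.
At the top of the loop, the minimum-contact condition is Mg = Mv_top²/r, so v_top² = gr.
With ω = v/R, the kinetic energy at speed v is ½(1+k)Mv² = Mv².
Energy conservation from release (height h) to the top (height 2r): Mgh = Mg(2r) + M·gr.
Thus h_min = 2r + (1+k)r/2 = r(2 + 2/2) = 0.634 × 3 ≈ 1.90 m.

h_min ≈ 1.90 m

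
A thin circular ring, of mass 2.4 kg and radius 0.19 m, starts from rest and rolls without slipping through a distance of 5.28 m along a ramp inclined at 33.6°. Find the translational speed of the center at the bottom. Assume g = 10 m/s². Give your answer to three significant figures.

For this body I = MR², i.e. k = I/(MR²) = 1.
The rolling condition ω = v/R makes the rotational term ½I(v/R)² = ½kMv², so KE_total = ½(1+k)Mv² = Mv².
The vertical drop is h = L sinθ = 5.28 × sin33.6° = 2.922 m.
Energy conservation: Mgh = Mv², so v = √(2gh/(1+k)) = √(2 × 10 × 2.922 / 2) ≈ 5.41 m/s.

v ≈ 5.41 m/s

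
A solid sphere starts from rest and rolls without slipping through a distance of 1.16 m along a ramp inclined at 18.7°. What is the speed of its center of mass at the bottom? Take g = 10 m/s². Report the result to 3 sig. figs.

v ≈ 2.30 m/s

For this body I = (2/5)MR², i.e. k = I/(MR²) = 0.4.
Since it rolls without slipping, ω = v/R and KE = ½Mv² + ½Iω² = ½(1+k)Mv² = (7/10)Mv².
The vertical drop is h = L sinθ = 1.16 × sin18.7° = 0.3719 m.
Setting Mgh = (7/10)Mv² gives v = √(2gh/(1+k)) = √(2·10·0.3719/1.4) ≈ 2.30 m/s.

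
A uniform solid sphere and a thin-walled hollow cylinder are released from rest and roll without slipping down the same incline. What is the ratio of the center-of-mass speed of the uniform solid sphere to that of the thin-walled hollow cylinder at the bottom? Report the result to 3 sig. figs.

Each satisfies Mgh = ½(1+k)Mv² with k = I/(MR²), so v ∝ 1/√(1+k).
For the uniform solid sphere k = 0.4; for the thin-walled hollow cylinder k = 1.
v₁/v₂ = √((1+k₂)/(1+k₁)) = √(2/1.4) ≈ 1.20.

v_ratio ≈ 1.20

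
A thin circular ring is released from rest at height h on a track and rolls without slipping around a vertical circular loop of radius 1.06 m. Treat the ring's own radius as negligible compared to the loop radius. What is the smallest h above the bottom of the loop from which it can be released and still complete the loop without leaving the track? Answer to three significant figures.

With I = MR², the ratio k = I/(MR²) is 1.
At the top of the loop, the minimum-contact condition is Mg = Mv_top²/r, so v_top² = gr.
With ω = v/R, the kinetic energy at speed v is ½(1+k)Mv² = Mv².
Energy conservation from release (height h) to the top (height 2r): Mgh = Mg(2r) + M·gr.
Thus h_min = 2r + (1+k)r/2 = r(2 + 2/2) = 1.06 × 3 ≈ 3.18 m.

h_min ≈ 3.18 m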